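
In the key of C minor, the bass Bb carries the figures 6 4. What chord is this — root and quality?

Eb major

The figures 6 4 indicate a triad in second inversion.
In second inversion the root lies a fourth above the bass: a fourth above Bb in C minor is Eb.
The chord tones are Bb, Eb, G, giving Eb major.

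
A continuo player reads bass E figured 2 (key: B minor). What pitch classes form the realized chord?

E, F#, A, C#

The written figures 2 are shorthand for 6/4/2: the 6/4 are implied.
A second above E in this key is F#.
A fourth above E in this key is A.
A sixth above E in this key is C#.
Together with the bass E, this spells F# minor seventh in third inversion.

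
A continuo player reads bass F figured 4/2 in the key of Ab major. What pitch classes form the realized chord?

The written figures 4/2 are shorthand for 6/4/2: the 6 is implied.
A second above F in this key is G.
A fourth above F in this key is Bb.
A sixth above F in this key is Db.
Together with the bass F, this spells G half-diminished seventh in third inversion.

F, G, Bb, Db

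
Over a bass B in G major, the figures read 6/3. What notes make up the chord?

A third above B in this key is D.
A sixth above B in this key is G.
Together with the bass B, this spells G major in first inversion.

B, D, G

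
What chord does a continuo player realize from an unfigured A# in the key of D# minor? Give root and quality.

An unfigured bass indicates a triad in root position.
In root position the bass is the root, so the root is A#.
The chord tones are A#, C#, E#, giving A# minor.

A# minor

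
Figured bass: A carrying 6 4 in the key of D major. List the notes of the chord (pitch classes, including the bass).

A fourth above A in this key is D.
A sixth above A in this key is F#.
Together with the bass A, this spells D major in second inversion.

A, D, F#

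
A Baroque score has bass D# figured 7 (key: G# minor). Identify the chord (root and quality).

The figures 7 indicate a seventh chord in root position.
In root position the bass is the root, so the root is D#.
The chord tones are D#, F#, A#, C#, giving D# minor seventh.

D# minor seventh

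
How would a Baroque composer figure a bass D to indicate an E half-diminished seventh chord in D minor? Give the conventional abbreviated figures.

D is the seventh of E half-diminished seventh, so the chord is in third inversion.
A seventh chord in third inversion is figured 6/4/2, conventionally abbreviated 4/2.

4/2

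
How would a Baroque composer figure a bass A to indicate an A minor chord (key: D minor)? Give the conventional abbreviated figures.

no figures

A is the root of A minor, so the chord is in root position.
A triad in root position is figured 5/3, conventionally abbreviated (no figures — root-position triad).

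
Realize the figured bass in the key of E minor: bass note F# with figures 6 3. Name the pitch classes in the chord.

A third above F# in this key is A.
A sixth above F# in this key is D.
Together with the bass F#, this spells D major in first inversion.

F#, A, D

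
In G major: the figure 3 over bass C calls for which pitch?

E

Counting 2 letter steps above C lands on E; in G major, that letter is E.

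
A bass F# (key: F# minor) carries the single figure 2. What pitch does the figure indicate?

G#

Counting 1 letter step above F# lands on G; in F# minor, that letter is G#.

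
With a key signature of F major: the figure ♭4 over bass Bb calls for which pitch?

Eb

Counting 3 letter steps above Bb lands on E; in F major, that letter is E.
The b4 figure lowers it a semitone, giving Eb.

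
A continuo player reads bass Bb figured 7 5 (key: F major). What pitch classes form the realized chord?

The written figures 7 5 are shorthand for 7/5/3: the 3 is implied.
A third above Bb in this key is D.
A fifth above Bb in this key is F.
A seventh above Bb in this key is A.
Together with the bass Bb, this spells Bb major seventh in root position.

Bb, D, F, A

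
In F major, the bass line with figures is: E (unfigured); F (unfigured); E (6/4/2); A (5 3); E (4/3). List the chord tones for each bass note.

E, G, Bb | F, A, C | E, F, A, C | A, C, E | E, G, A, C

E (5/3): E, G, Bb.
F (5/3): F, A, C.
E (6/4/2): E, F, A, C.
A (5/3): A, C, E.
E (6/4/3): E, G, A, C.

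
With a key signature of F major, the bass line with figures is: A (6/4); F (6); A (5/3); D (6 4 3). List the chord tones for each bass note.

A (6/4): A, D, F.
F (6/3): F, A, D.
A (5/3): A, C, E.
D (6/4/3): D, F, G, Bb.

A, D, F | F, A, D | A, C, E | D, F, G, Bb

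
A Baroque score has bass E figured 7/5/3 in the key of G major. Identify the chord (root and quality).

E minor seventh

The figures 7/5/3 indicate a seventh chord in root position.
In root position the bass is the root, so the root is E.
The chord tones are E, G, B, D, giving E minor seventh.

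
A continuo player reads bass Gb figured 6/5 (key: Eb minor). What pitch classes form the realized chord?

The written figures 6/5 are shorthand for 6/5/3: the 3 is implied.
A third above Gb in this key is Bb.
A fifth above Gb in this key is Db.
A sixth above Gb in this key is Eb.
Together with the bass Gb, this spells Eb minor seventh in first inversion.

Gb, Bb, Db, Eb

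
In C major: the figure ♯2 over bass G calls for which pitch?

A#

Counting 1 letter step above G lands on A; in C major, that letter is A.
The #2 figure raises it a semitone, giving A#.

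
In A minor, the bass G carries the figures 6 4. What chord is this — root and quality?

C major

The figures 6 4 indicate a triad in second inversion.
In second inversion the root lies a fourth above the bass: a fourth above G in A minor is C.
The chord tones are G, C, E, giving C major.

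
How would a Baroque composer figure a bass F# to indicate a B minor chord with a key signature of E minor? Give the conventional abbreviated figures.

6/4

F# is the fifth of B minor, so the chord is in second inversion.
A triad in second inversion is figured 6/4, conventionally abbreviated 6/4.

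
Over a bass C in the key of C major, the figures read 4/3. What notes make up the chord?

The written figures 4/3 are shorthand for 6/4/3: the 6 is implied.
A third above C in this key is E.
A fourth above C in this key is F.
A sixth above C in this key is A.
Together with the bass C, this spells F major seventh in second inversion.

C, E, F, A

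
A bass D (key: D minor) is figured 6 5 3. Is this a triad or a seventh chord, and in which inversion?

Intervals of 6/5/3 above the bass form a seventh chord; the bass is the third, so this is first inversion.

seventh chord, first inversion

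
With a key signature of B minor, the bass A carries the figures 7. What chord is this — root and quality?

A dominant seventh

The figures 7 indicate a seventh chord in root position.
In root position the bass is the root, so the root is A.
The chord tones are A, C#, E, G, giving A dominant seventh.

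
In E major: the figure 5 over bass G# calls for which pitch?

Counting 4 letter steps above G# lands on D; in E major, that letter is D#.

D#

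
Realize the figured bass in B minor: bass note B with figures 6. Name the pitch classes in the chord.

The written figures 6 are shorthand for 6/3: the 3 is implied.
A third above B in this key is D.
A sixth above B in this key is G.
Together with the bass B, this spells G major in first inversion.

B, D, G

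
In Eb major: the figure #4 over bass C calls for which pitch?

Counting 3 letter steps above C lands on F; in Eb major, that letter is F.
The #4 figure raises it a semitone, giving F#.

F#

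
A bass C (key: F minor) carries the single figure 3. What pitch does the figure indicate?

Eb

Counting 2 letter steps above C lands on E; in F minor, that letter is Eb.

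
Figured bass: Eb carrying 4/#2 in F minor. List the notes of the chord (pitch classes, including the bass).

Eb, F#, Ab, C

The written figures 4/#2 are shorthand for 6/4/2: the 6 is implied.
A second above Eb in this key is F, raised to F# by the sharp.
A fourth above Eb in this key is Ab.
A sixth above Eb in this key is C.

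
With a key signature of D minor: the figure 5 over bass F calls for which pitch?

Counting 4 letter steps above F lands on C; in D minor, that letter is C.

C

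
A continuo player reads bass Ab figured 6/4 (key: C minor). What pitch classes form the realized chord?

A fourth above Ab in this key is D.
A sixth above Ab in this key is F.
Together with the bass Ab, this spells D diminished in second inversion.

Ab, D, F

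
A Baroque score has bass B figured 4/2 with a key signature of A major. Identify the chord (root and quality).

The figures 4/2 indicate a seventh chord in third inversion.
In third inversion the root lies a second above the bass: a second above B in A major is C#.
The chord tones are B, C#, E, G#, giving C# minor seventh.

C# minor seventh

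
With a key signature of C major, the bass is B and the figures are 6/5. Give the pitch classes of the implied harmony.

The written figures 6/5 are shorthand for 6/5/3: the 3 is implied.
A third above B in this key is D.
A fifth above B in this key is F.
A sixth above B in this key is G.
Together with the bass B, this spells G dominant seventh in first inversion.

B, D, F, G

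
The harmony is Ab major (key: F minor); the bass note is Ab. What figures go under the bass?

Ab is the root of Ab major, so the chord is in root position.
A triad in root position is figured 5/3, conventionally abbreviated (no figures — root-position triad).

no figures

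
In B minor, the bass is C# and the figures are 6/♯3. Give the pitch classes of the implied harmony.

A third above C# in this key is E, raised to E# by the sharp.
A sixth above C# in this key is A.
Together with the bass C#, this spells A augmented in first inversion.

C#, E#, A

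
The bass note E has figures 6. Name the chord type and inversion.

triad, first inversion

6 is shorthand for 6/3.
Intervals of 6/3 above the bass form a triad; the bass is the third, so this is first inversion.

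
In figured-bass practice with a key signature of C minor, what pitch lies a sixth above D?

Bb

Counting 5 letter steps above D lands on B; in C minor, that letter is Bb.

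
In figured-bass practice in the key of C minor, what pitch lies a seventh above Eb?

D

Counting 6 letter steps above Eb lands on D; in C minor, that letter is D.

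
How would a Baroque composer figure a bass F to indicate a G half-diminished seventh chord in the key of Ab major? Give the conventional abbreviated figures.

4/2

F is the seventh of G half-diminished seventh, so the chord is in third inversion.
A seventh chord in third inversion is figured 6/4/2, conventionally abbreviated 4/2.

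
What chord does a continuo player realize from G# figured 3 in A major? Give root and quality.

The figures 3 indicate a triad in root position.
In root position the bass is the root, so the root is G#.
The chord tones are G#, B, D, giving G# diminished.

G# diminished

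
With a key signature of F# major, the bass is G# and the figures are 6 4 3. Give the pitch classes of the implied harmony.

G#, B, C#, E#

A third above G# in this key is B.
A fourth above G# in this key is C#.
A sixth above G# in this key is E#.
Together with the bass G#, this spells C# dominant seventh in second inversion.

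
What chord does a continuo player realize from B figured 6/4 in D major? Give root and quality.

The figures 6/4 indicate a triad in second inversion.
In second inversion the root lies a fourth above the bass: a fourth above B in D major is E.
The chord tones are B, E, G, giving E minor.

E minor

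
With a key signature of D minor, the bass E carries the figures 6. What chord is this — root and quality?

The figures 6 indicate a triad in first inversion.
In first inversion the root lies a sixth above the bass: a sixth above E in D minor is C.
The chord tones are E, G, C, giving C major.

C major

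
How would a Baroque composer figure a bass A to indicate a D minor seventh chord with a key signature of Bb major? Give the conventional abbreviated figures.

A is the fifth of D minor seventh, so the chord is in second inversion.
A seventh chord in second inversion is figured 6/4/3, conventionally abbreviated 4/3.

4/3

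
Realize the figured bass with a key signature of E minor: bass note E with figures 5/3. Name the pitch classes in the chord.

A third above E in this key is G.
A fifth above E in this key is B.
Together with the bass E, this spells E minor in root position.

E, G, B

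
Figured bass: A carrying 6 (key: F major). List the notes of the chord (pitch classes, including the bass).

The written figures 6 are shorthand for 6/3: the 3 is implied.
A third above A in this key is C.
A sixth above A in this key is F.
Together with the bass A, this spells F major in first inversion.

A, C, F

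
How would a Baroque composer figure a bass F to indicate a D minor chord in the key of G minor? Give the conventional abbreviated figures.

6

F is the third of D minor, so the chord is in first inversion.
A triad in first inversion is figured 6/3, conventionally abbreviated 6.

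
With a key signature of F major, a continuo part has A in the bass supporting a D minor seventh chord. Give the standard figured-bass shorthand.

4/3

A is the fifth of D minor seventh, so the chord is in second inversion.
A seventh chord in second inversion is figured 6/4/3, conventionally abbreviated 4/3.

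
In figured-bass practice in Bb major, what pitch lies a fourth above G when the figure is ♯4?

C#

Counting 3 letter steps above G lands on C; in Bb major, that letter is C.
The #4 figure raises it a semitone, giving C#.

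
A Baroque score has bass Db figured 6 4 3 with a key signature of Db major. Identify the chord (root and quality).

The figures 6 4 3 indicate a seventh chord in second inversion.
In second inversion the root lies a fourth above the bass: a fourth above Db in Db major is Gb.
The chord tones are Db, F, Gb, Bb, giving Gb major seventh.

Gb major seventh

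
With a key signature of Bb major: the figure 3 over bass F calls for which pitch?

Counting 2 letter steps above F lands on A; in Bb major, that letter is A.

A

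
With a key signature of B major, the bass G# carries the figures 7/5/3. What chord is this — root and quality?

G# minor seventh

The figures 7/5/3 indicate a seventh chord in root position.
In root position the bass is the root, so the root is G#.
The chord tones are G#, B, D#, F#, giving G# minor seventh.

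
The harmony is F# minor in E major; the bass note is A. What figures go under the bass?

6

A is the third of F# minor, so the chord is in first inversion.
A triad in first inversion is figured 6/3, conventionally abbreviated 6.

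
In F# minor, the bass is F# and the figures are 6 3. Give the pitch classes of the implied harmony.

F#, A, D

A third above F# in this key is A.
A sixth above F# in this key is D.
Together with the bass F#, this spells D major in first inversion.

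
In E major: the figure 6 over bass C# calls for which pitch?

A

Counting 5 letter steps above C# lands on A; in E major, that letter is A.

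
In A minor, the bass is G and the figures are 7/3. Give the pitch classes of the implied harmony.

G, B, D, F

The written figures 7/3 are shorthand for 7/5/3: the 5 is implied.
A third above G in this key is B.
A fifth above G in this key is D.
A seventh above G in this key is F.
Together with the bass G, this spells G dominant seventh in root position.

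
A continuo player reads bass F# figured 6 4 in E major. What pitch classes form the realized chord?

F#, B, D#

A fourth above F# in this key is B.
A sixth above F# in this key is D#.
Together with the bass F#, this spells B major in second inversion.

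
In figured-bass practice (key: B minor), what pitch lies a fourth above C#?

Counting 3 letter steps above C# lands on F; in B minor, that letter is F#.

F#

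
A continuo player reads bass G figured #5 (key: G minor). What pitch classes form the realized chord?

The written figures #5 are shorthand for 5/3: the 3 is implied.
A third above G in this key is Bb.
A fifth above G in this key is D, raised to D# by the sharp.

G, Bb, D#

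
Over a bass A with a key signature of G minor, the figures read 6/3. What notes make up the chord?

A, C, F

A third above A in this key is C.
A sixth above A in this key is F.
Together with the bass A, this spells F major in first inversion.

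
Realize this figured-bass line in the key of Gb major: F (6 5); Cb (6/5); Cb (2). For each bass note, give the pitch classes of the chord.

F (6/5/3): F, Ab, Cb, Db.
Cb (6/5/3): Cb, Eb, Gb, Ab.
Cb (6/4/2): Cb, Db, F, Ab.

F, Ab, Cb, Db | Cb, Eb, Gb, Ab | Cb, Db, F, Ab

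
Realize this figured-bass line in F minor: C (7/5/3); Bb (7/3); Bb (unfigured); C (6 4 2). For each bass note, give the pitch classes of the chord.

C (7/5/3): C, Eb, G, Bb.
Bb (7/5/3): Bb, Db, F, Ab.
Bb (5/3): Bb, Db, F.
C (6/4/2): C, Db, F, Ab.

C, Eb, G, Bb | Bb, Db, F, Ab | Bb, Db, F | C, Db, F, Ab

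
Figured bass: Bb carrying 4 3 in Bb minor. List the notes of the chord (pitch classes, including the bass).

The written figures 4 3 are shorthand for 6/4/3: the 6 is implied.
A third above Bb in this key is Db.
A fourth above Bb in this key is Eb.
A sixth above Bb in this key is Gb.
Together with the bass Bb, this spells Eb minor seventh in second inversion.

Bb, Db, Eb, Gb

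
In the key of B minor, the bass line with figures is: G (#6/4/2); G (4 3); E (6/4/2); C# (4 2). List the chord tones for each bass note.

G, A, C#, E# | G, B, C#, E | E, F#, A, C# | C#, D, F#, A

G (#6/4/2): G, A, C#, E#.
G (6/4/3): G, B, C#, E.
E (6/4/2): E, F#, A, C#.
C# (6/4/2): C#, D, F#, A.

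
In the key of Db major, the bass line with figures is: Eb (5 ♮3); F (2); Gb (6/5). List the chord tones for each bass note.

Eb (5/♮3): Eb, G, Bb.
F (6/4/2): F, Gb, Bb, Db.
Gb (6/5/3): Gb, Bb, Db, Eb.

Eb, G, Bb | F, Gb, Bb, Db | Gb, Bb, Db, Eb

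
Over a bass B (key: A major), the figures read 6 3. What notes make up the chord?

A third above B in this key is D.
A sixth above B in this key is G#.
Together with the bass B, this spells G# diminished in first inversion.

B, D, G#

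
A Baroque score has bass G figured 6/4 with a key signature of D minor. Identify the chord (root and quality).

C major

The figures 6/4 indicate a triad in second inversion.
In second inversion the root lies a fourth above the bass: a fourth above G in D minor is C.
The chord tones are G, C, E, giving C major.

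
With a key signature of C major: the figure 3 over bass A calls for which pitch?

Counting 2 letter steps above A lands on C; in C major, that letter is C.

C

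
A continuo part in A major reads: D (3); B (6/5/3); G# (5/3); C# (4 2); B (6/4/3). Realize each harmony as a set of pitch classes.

D (5/3): D, F#, A.
B (6/5/3): B, D, F#, G#.
G# (5/3): G#, B, D.
C# (6/4/2): C#, D, F#, A.
B (6/4/3): B, D, E, G#.

D, F#, A | B, D, F#, G# | G#, B, D | C#, D, F#, A | B, D, E, G#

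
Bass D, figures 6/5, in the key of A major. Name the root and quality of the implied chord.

B minor seventh

The figures 6/5 indicate a seventh chord in first inversion.
In first inversion the root lies a sixth above the bass: a sixth above D in A major is B.
The chord tones are D, F#, A, B, giving B minor seventh.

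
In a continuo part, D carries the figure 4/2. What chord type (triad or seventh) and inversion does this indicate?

seventh chord, third inversion

4/2 is shorthand for 6/4/2.
Intervals of 6/4/2 above the bass form a seventh chord; the bass is the seventh, so this is third inversion.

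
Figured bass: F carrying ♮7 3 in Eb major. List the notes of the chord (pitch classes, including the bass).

The written figures ♮7 3 are shorthand for 7/5/3: the 5 is implied.
A third above F in this key is Ab.
A fifth above F in this key is C.
A seventh above F in this key is Eb, made natural (E) by the ♮ figure.
Together with the bass F, this spells F minor-major seventh in root position.

F, Ab, C, E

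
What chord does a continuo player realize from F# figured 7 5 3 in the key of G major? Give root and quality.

F# half-diminished seventh

The figures 7 5 3 indicate a seventh chord in root position.
In root position the bass is the root, so the root is F#.
The chord tones are F#, A, C, E, giving F# half-diminished seventh.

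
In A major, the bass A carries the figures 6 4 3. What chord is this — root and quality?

D major seventh

The figures 6 4 3 indicate a seventh chord in second inversion.
In second inversion the root lies a fourth above the bass: a fourth above A in A major is D.
The chord tones are A, C#, D, F#, giving D major seventh.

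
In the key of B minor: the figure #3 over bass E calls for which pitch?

G#

Counting 2 letter steps above E lands on G; in B minor, that letter is G.
The #3 figure raises it a semitone, giving G#.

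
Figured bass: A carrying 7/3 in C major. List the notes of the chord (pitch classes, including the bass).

The written figures 7/3 are shorthand for 7/5/3: the 5 is implied.
A third above A in this key is C.
A fifth above A in this key is E.
A seventh above A in this key is G.
Together with the bass A, this spells A minor seventh in root position.

A, C, E, G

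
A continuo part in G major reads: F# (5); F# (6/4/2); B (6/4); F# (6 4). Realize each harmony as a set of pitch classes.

F#, A, C | F#, G, B, D | B, E, G | F#, B, D

F# (5/3): F#, A, C.
F# (6/4/2): F#, G, B, D.
B (6/4): B, E, G.
F# (6/4): F#, B, D.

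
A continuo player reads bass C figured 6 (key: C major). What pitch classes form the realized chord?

C, E, A

The written figures 6 are shorthand for 6/3: the 3 is implied.
A third above C in this key is E.
A sixth above C in this key is A.
Together with the bass C, this spells A minor in first inversion.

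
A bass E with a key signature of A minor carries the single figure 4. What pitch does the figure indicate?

A

Counting 3 letter steps above E lands on A; in A minor, that letter is A.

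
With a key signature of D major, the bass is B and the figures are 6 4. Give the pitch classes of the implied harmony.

A fourth above B in this key is E.
A sixth above B in this key is G.
Together with the bass B, this spells E minor in second inversion.

B, E, G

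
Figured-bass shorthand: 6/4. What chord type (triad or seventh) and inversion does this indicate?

triad, second inversion

Intervals of 6/4 above the bass form a triad; the bass is the fifth, so this is second inversion.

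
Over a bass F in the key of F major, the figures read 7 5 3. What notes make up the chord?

F, A, C, E

A third above F in this key is A.
A fifth above F in this key is C.
A seventh above F in this key is E.
Together with the bass F, this spells F major seventh in root position.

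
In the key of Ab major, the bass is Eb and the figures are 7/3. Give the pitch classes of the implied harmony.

The written figures 7/3 are shorthand for 7/5/3: the 5 is implied.
A third above Eb in this key is G.
A fifth above Eb in this key is Bb.
A seventh above Eb in this key is Db.
Together with the bass Eb, this spells Eb dominant seventh in root position.

Eb, G, Bb, Db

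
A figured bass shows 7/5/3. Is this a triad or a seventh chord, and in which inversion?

Intervals of 7/5/3 above the bass form a seventh chord; the bass is the root, so this is root position.

seventh chord, root position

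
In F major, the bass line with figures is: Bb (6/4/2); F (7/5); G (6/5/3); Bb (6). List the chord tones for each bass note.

Bb, C, E, G | F, A, C, E | G, Bb, D, E | Bb, D, G

Bb (6/4/2): Bb, C, E, G.
F (7/5/3): F, A, C, E.
G (6/5/3): G, Bb, D, E.
Bb (6/3): Bb, D, G.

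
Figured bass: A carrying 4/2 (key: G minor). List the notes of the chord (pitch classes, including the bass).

A, Bb, D, F

The written figures 4/2 are shorthand for 6/4/2: the 6 is implied.
A second above A in this key is Bb.
A fourth above A in this key is D.
A sixth above A in this key is F.
Together with the bass A, this spells Bb major seventh in third inversion.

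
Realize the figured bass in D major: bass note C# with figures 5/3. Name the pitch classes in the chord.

A third above C# in this key is E.
A fifth above C# in this key is G.
Together with the bass C#, this spells C# diminished in root position.

C#, E, G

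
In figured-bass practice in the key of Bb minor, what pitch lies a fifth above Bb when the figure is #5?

F#

Counting 4 letter steps above Bb lands on F; in Bb minor, that letter is F.
The #5 figure raises it a semitone, giving F#.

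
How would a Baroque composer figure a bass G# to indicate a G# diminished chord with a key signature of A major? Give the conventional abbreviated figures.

G# is the root of G# diminished, so the chord is in root position.
A triad in root position is figured 5/3, conventionally abbreviated (no figures — root-position triad).

no figures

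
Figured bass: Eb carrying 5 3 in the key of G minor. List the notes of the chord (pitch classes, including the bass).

Eb, G, Bb

A third above Eb in this key is G.
A fifth above Eb in this key is Bb.
Together with the bass Eb, this spells Eb major in root position.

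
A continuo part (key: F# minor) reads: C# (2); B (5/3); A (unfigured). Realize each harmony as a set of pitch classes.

C#, D, F#, A | B, D, F# | A, C#, E

C# (6/4/2): C#, D, F#, A.
B (5/3): B, D, F#.
A (5/3): A, C#, E.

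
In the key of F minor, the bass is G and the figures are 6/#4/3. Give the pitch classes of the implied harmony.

G, Bb, C#, Eb

A third above G in this key is Bb.
A fourth above G in this key is C, raised to C# by the sharp.
A sixth above G in this key is Eb.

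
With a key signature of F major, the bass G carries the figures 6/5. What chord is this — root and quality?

E half-diminished seventh

The figures 6/5 indicate a seventh chord in first inversion.
In first inversion the root lies a sixth above the bass: a sixth above G in F major is E.
The chord tones are G, Bb, D, E, giving E half-diminished seventh.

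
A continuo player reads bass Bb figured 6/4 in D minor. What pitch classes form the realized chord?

A fourth above Bb in this key is E.
A sixth above Bb in this key is G.
Together with the bass Bb, this spells E diminished in second inversion.

Bb, E, G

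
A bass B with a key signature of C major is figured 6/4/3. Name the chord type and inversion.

Intervals of 6/4/3 above the bass form a seventh chord; the bass is the fifth, so this is second inversion.

seventh chord, second inversion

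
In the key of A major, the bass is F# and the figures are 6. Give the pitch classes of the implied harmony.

The written figures 6 are shorthand for 6/3: the 3 is implied.
A third above F# in this key is A.
A sixth above F# in this key is D.
Together with the bass F#, this spells D major in first inversion.

F#, A, D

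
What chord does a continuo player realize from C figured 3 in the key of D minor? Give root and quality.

The figures 3 indicate a triad in root position.
In root position the bass is the root, so the root is C.
The chord tones are C, E, G, giving C major.

C major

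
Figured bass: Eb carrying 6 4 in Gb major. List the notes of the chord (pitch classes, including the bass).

A fourth above Eb in this key is Ab.
A sixth above Eb in this key is Cb.
Together with the bass Eb, this spells Ab minor in second inversion.

Eb, Ab, Cb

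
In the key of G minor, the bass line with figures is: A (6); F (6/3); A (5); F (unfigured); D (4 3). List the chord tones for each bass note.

A (6/3): A, C, F.
F (6/3): F, A, D.
A (5/3): A, C, Eb.
F (5/3): F, A, C.
D (6/4/3): D, F, G, Bb.

A, C, F | F, A, D | A, C, Eb | F, A, C | D, F, G, Bb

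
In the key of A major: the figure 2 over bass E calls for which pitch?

F#

Counting 1 letter step above E lands on F; in A major, that letter is F#.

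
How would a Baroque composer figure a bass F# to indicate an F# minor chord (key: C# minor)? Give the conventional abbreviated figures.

F# is the root of F# minor, so the chord is in root position.
A triad in root position is figured 5/3, conventionally abbreviated (no figures — root-position triad).

no figures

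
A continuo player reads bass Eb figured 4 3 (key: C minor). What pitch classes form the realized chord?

Eb, G, Ab, C

The written figures 4 3 are shorthand for 6/4/3: the 6 is implied.
A third above Eb in this key is G.
A fourth above Eb in this key is Ab.
A sixth above Eb in this key is C.
Together with the bass Eb, this spells Ab major seventh in second inversion.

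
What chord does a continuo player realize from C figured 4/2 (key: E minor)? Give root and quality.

The figures 4/2 indicate a seventh chord in third inversion.
In third inversion the root lies a second above the bass: a second above C in E minor is D.
The chord tones are C, D, F#, A, giving D dominant seventh.

D dominant seventh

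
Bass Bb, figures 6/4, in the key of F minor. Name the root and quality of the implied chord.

Eb major

The figures 6/4 indicate a triad in second inversion.
In second inversion the root lies a fourth above the bass: a fourth above Bb in F minor is Eb.
The chord tones are Bb, Eb, G, giving Eb major.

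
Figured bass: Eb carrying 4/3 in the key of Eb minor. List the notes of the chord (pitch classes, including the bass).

The written figures 4/3 are shorthand for 6/4/3: the 6 is implied.
A third above Eb in this key is Gb.
A fourth above Eb in this key is Ab.
A sixth above Eb in this key is Cb.
Together with the bass Eb, this spells Ab minor seventh in second inversion.

Eb, Gb, Ab, Cb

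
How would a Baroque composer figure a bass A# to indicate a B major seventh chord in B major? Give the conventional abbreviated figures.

A# is the seventh of B major seventh, so the chord is in third inversion.
A seventh chord in third inversion is figured 6/4/2, conventionally abbreviated 4/2.

4/2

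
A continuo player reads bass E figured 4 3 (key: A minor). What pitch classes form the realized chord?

The written figures 4 3 are shorthand for 6/4/3: the 6 is implied.
A third above E in this key is G.
A fourth above E in this key is A.
A sixth above E in this key is C.
Together with the bass E, this spells A minor seventh in second inversion.

E, G, A, C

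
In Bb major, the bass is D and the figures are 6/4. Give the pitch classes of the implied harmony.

D, G, Bb

A fourth above D in this key is G.
A sixth above D in this key is Bb.
Together with the bass D, this spells G minor in second inversion.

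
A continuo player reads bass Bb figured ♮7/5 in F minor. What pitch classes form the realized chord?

The written figures ♮7/5 are shorthand for 7/5/3: the 3 is implied.
A third above Bb in this key is Db.
A fifth above Bb in this key is F.
A seventh above Bb in this key is Ab, made natural (A) by the ♮ figure.
Together with the bass Bb, this spells Bb minor-major seventh in root position.

Bb, Db, F, A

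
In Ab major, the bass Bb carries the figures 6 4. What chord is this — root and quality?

The figures 6 4 indicate a triad in second inversion.
In second inversion the root lies a fourth above the bass: a fourth above Bb in Ab major is Eb.
The chord tones are Bb, Eb, G, giving Eb major.

Eb major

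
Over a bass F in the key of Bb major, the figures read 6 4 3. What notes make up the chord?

F, A, Bb, D

A third above F in this key is A.
A fourth above F in this key is Bb.
A sixth above F in this key is D.
Together with the bass F, this spells Bb major seventh in second inversion.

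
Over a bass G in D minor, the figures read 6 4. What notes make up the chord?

A fourth above G in this key is C.
A sixth above G in this key is E.
Together with the bass G, this spells C major in second inversion.

G, C, E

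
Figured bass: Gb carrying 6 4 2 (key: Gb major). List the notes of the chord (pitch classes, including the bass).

A second above Gb in this key is Ab.
A fourth above Gb in this key is Cb.
A sixth above Gb in this key is Eb.
Together with the bass Gb, this spells Ab minor seventh in third inversion.

Gb, Ab, Cb, Eb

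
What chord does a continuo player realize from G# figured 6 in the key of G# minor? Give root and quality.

E major

The figures 6 indicate a triad in first inversion.
In first inversion the root lies a sixth above the bass: a sixth above G# in G# minor is E.
The chord tones are G#, B, E, giving E major.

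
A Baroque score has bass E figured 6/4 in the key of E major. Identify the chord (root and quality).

A major

The figures 6/4 indicate a triad in second inversion.
In second inversion the root lies a fourth above the bass: a fourth above E in E major is A.
The chord tones are E, A, C#, giving A major.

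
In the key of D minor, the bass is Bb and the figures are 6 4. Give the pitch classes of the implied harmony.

A fourth above Bb in this key is E.
A sixth above Bb in this key is G.
Together with the bass Bb, this spells E diminished in second inversion.

Bb, E, G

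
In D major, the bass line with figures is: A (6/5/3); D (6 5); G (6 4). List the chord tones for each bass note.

A, C#, E, F# | D, F#, A, B | G, C#, E

A (6/5/3): A, C#, E, F#.
D (6/5/3): D, F#, A, B.
G (6/4): G, C#, E.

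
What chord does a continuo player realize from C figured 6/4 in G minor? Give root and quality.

F major

The figures 6/4 indicate a triad in second inversion.
In second inversion the root lies a fourth above the bass: a fourth above C in G minor is F.
The chord tones are C, F, A, giving F major.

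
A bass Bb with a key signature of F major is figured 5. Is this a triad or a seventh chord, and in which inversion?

triad, root position

5 is shorthand for 5/3.
Intervals of 5/3 above the bass form a triad; the bass is the root, so this is root position.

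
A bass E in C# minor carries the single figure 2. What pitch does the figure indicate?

F#

Counting 1 letter step above E lands on F; in C# minor, that letter is F#.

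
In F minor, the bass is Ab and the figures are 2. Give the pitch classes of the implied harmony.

Ab, Bb, Db, F

The written figures 2 are shorthand for 6/4/2: the 6/4 are implied.
A second above Ab in this key is Bb.
A fourth above Ab in this key is Db.
A sixth above Ab in this key is F.
Together with the bass Ab, this spells Bb minor seventh in third inversion.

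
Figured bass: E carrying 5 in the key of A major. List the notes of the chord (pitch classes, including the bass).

E, G#, B

The written figures 5 are shorthand for 5/3: the 3 is implied.
A third above E in this key is G#.
A fifth above E in this key is B.
Together with the bass E, this spells E major in root position.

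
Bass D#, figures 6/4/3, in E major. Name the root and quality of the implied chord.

The figures 6/4/3 indicate a seventh chord in second inversion.
In second inversion the root lies a fourth above the bass: a fourth above D# in E major is G#.
The chord tones are D#, F#, G#, B, giving G# minor seventh.

G# minor seventh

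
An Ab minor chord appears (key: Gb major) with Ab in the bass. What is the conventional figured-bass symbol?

no figures

Ab is the root of Ab minor, so the chord is in root position.
A triad in root position is figured 5/3, conventionally abbreviated (no figures — root-position triad).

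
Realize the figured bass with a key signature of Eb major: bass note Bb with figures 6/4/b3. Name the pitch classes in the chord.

Bb, Db, Eb, G

A third above Bb in this key is D, lowered to Db by the flat.
A fourth above Bb in this key is Eb.
A sixth above Bb in this key is G.
Together with the bass Bb, this spells Eb dominant seventh in second inversion.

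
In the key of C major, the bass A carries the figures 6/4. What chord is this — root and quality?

The figures 6/4 indicate a triad in second inversion.
In second inversion the root lies a fourth above the bass: a fourth above A in C major is D.
The chord tones are A, D, F, giving D minor.

D minor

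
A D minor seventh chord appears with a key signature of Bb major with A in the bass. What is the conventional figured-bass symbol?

4/3

A is the fifth of D minor seventh, so the chord is in second inversion.
A seventh chord in second inversion is figured 6/4/3, conventionally abbreviated 4/3.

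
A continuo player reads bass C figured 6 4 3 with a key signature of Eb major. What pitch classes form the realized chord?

C, Eb, F, Ab

A third above C in this key is Eb.
A fourth above C in this key is F.
A sixth above C in this key is Ab.
Together with the bass C, this spells F minor seventh in second inversion.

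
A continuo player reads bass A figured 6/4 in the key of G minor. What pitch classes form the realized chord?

A, D, F

A fourth above A in this key is D.
A sixth above A in this key is F.
Together with the bass A, this spells D minor in second inversion.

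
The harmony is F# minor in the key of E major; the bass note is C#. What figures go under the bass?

C# is the fifth of F# minor, so the chord is in second inversion.
A triad in second inversion is figured 6/4, conventionally abbreviated 6/4.

6/4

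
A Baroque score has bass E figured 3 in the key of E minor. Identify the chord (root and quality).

The figures 3 indicate a triad in root position.
In root position the bass is the root, so the root is E.
The chord tones are E, G, B, giving E minor.

E minor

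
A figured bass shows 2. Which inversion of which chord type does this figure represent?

seventh chord, third inversion

2 is shorthand for 6/4/2.
Intervals of 6/4/2 above the bass form a seventh chord; the bass is the seventh, so this is third inversion.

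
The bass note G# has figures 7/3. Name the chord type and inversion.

7/3 is shorthand for 7/5/3.
Intervals of 7/5/3 above the bass form a seventh chord; the bass is the root, so this is root position.

seventh chord, root position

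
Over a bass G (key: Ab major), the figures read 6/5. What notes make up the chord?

The written figures 6/5 are shorthand for 6/5/3: the 3 is implied.
A third above G in this key is Bb.
A fifth above G in this key is Db.
A sixth above G in this key is Eb.
Together with the bass G, this spells Eb dominant seventh in first inversion.

G, Bb, Db, Eb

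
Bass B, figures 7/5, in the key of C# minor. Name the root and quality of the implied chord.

The figures 7/5 indicate a seventh chord in root position.
In root position the bass is the root, so the root is B.
The chord tones are B, D#, F#, A, giving B dominant seventh.

B dominant seventh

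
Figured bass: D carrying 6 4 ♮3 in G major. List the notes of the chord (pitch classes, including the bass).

A third above D in this key is F#, made natural (F) by the ♮ figure.
A fourth above D in this key is G.
A sixth above D in this key is B.
Together with the bass D, this spells G dominant seventh in second inversion.

D, F, G, B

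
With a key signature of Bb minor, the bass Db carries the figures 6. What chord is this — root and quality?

The figures 6 indicate a triad in first inversion.
In first inversion the root lies a sixth above the bass: a sixth above Db in Bb minor is Bb.
The chord tones are Db, F, Bb, giving Bb minor.

Bb minor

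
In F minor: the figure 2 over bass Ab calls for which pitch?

Counting 1 letter step above Ab lands on B; in F minor, that letter is Bb.

Bb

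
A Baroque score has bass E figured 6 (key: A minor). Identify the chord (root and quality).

The figures 6 indicate a triad in first inversion.
In first inversion the root lies a sixth above the bass: a sixth above E in A minor is C.
The chord tones are E, G, C, giving C major.

C major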